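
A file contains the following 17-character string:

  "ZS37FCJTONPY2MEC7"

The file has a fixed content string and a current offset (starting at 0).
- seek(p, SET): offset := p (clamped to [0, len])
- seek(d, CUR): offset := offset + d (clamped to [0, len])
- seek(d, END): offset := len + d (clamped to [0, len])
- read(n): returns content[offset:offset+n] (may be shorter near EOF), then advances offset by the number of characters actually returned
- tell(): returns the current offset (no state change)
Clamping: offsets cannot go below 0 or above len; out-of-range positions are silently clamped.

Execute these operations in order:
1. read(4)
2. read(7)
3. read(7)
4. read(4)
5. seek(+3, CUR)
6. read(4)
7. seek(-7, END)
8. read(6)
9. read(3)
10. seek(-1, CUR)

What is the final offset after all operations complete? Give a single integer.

Answer: 16

Derivation:
After 1 (read(4)): returned 'ZS37', offset=4
After 2 (read(7)): returned 'FCJTONP', offset=11
After 3 (read(7)): returned 'Y2MEC7', offset=17
After 4 (read(4)): returned '', offset=17
After 5 (seek(+3, CUR)): offset=17
After 6 (read(4)): returned '', offset=17
After 7 (seek(-7, END)): offset=10
After 8 (read(6)): returned 'PY2MEC', offset=16
After 9 (read(3)): returned '7', offset=17
After 10 (seek(-1, CUR)): offset=16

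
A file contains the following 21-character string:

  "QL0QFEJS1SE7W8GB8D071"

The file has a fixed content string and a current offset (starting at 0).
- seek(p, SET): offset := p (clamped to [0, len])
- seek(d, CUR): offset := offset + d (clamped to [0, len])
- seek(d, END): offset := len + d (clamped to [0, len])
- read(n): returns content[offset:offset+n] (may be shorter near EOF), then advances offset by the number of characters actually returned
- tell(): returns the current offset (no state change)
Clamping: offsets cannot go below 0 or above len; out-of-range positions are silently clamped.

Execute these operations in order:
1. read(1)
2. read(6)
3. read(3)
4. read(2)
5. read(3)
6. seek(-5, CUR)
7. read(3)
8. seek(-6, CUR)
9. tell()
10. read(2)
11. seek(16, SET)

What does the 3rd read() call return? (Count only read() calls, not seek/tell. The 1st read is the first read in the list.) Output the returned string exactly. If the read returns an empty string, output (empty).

Answer: S1S

Derivation:
After 1 (read(1)): returned 'Q', offset=1
After 2 (read(6)): returned 'L0QFEJ', offset=7
After 3 (read(3)): returned 'S1S', offset=10
After 4 (read(2)): returned 'E7', offset=12
After 5 (read(3)): returned 'W8G', offset=15
After 6 (seek(-5, CUR)): offset=10
After 7 (read(3)): returned 'E7W', offset=13
After 8 (seek(-6, CUR)): offset=7
After 9 (tell()): offset=7
After 10 (read(2)): returned 'S1', offset=9
After 11 (seek(16, SET)): offset=16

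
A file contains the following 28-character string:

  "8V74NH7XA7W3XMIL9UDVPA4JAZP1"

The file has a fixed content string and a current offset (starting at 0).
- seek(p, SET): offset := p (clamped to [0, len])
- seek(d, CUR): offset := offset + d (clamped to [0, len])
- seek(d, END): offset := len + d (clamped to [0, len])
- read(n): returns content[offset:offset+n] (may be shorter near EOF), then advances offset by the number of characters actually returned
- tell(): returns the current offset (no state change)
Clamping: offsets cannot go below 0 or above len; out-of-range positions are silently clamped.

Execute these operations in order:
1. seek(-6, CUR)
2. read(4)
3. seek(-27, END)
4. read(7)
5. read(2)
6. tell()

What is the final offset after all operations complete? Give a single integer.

After 1 (seek(-6, CUR)): offset=0
After 2 (read(4)): returned '8V74', offset=4
After 3 (seek(-27, END)): offset=1
After 4 (read(7)): returned 'V74NH7X', offset=8
After 5 (read(2)): returned 'A7', offset=10
After 6 (tell()): offset=10

Answer: 10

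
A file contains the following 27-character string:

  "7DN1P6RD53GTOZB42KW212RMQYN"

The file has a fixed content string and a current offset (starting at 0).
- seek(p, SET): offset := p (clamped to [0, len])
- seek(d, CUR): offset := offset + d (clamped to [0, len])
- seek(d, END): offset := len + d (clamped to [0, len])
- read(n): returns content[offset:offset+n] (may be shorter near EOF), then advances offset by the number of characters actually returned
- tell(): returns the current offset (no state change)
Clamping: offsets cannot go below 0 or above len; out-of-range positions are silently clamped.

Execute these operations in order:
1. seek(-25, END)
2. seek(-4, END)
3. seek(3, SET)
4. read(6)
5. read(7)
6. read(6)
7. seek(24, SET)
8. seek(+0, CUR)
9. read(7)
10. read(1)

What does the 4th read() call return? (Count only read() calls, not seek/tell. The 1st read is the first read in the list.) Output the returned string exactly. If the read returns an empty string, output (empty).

After 1 (seek(-25, END)): offset=2
After 2 (seek(-4, END)): offset=23
After 3 (seek(3, SET)): offset=3
After 4 (read(6)): returned '1P6RD5', offset=9
After 5 (read(7)): returned '3GTOZB4', offset=16
After 6 (read(6)): returned '2KW212', offset=22
After 7 (seek(24, SET)): offset=24
After 8 (seek(+0, CUR)): offset=24
After 9 (read(7)): returned 'QYN', offset=27
After 10 (read(1)): returned '', offset=27

Answer: QYN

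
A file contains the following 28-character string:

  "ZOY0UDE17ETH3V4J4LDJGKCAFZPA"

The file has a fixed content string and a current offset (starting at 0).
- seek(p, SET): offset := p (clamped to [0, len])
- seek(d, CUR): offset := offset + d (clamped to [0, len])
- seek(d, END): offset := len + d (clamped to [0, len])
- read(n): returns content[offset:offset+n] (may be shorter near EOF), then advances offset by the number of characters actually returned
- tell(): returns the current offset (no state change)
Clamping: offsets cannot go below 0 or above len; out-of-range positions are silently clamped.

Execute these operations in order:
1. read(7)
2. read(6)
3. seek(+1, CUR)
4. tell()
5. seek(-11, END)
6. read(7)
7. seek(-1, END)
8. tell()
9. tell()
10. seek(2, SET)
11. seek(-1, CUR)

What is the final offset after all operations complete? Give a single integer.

Answer: 1

Derivation:
After 1 (read(7)): returned 'ZOY0UDE', offset=7
After 2 (read(6)): returned '17ETH3', offset=13
After 3 (seek(+1, CUR)): offset=14
After 4 (tell()): offset=14
After 5 (seek(-11, END)): offset=17
After 6 (read(7)): returned 'LDJGKCA', offset=24
After 7 (seek(-1, END)): offset=27
After 8 (tell()): offset=27
After 9 (tell()): offset=27
After 10 (seek(2, SET)): offset=2
After 11 (seek(-1, CUR)): offset=1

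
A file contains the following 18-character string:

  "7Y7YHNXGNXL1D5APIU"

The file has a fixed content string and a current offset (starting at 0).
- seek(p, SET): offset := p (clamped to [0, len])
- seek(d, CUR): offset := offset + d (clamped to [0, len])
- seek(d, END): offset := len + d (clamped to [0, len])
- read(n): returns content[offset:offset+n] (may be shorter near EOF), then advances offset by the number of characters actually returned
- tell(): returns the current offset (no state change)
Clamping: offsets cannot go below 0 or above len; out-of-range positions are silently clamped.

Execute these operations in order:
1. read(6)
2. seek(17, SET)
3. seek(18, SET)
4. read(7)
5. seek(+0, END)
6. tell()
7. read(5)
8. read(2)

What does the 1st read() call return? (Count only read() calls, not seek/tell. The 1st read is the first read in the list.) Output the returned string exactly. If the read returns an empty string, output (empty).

Answer: 7Y7YHN

Derivation:
After 1 (read(6)): returned '7Y7YHN', offset=6
After 2 (seek(17, SET)): offset=17
After 3 (seek(18, SET)): offset=18
After 4 (read(7)): returned '', offset=18
After 5 (seek(+0, END)): offset=18
After 6 (tell()): offset=18
After 7 (read(5)): returned '', offset=18
After 8 (read(2)): returned '', offset=18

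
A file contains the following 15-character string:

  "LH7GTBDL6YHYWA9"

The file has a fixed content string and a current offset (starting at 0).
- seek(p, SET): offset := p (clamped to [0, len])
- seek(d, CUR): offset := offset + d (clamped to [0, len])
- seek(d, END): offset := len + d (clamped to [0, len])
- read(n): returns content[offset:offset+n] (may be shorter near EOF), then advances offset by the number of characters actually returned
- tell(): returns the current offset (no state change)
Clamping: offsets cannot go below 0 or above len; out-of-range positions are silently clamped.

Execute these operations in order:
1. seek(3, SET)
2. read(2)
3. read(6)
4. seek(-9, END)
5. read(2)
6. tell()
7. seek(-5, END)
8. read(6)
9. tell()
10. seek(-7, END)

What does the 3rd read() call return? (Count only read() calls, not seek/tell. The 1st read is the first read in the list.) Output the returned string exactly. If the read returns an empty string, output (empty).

After 1 (seek(3, SET)): offset=3
After 2 (read(2)): returned 'GT', offset=5
After 3 (read(6)): returned 'BDL6YH', offset=11
After 4 (seek(-9, END)): offset=6
After 5 (read(2)): returned 'DL', offset=8
After 6 (tell()): offset=8
After 7 (seek(-5, END)): offset=10
After 8 (read(6)): returned 'HYWA9', offset=15
After 9 (tell()): offset=15
After 10 (seek(-7, END)): offset=8

Answer: DL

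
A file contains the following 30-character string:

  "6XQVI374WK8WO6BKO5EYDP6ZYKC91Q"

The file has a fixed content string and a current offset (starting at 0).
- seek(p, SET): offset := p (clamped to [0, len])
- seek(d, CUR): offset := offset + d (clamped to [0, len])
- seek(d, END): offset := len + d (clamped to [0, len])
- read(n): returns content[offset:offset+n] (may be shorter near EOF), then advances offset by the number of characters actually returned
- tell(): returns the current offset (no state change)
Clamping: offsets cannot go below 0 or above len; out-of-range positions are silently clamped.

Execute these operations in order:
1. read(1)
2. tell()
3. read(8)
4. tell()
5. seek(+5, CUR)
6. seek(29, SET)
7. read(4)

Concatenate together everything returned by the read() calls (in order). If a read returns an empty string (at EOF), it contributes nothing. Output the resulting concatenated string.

Answer: 6XQVI374WQ

Derivation:
After 1 (read(1)): returned '6', offset=1
After 2 (tell()): offset=1
After 3 (read(8)): returned 'XQVI374W', offset=9
After 4 (tell()): offset=9
After 5 (seek(+5, CUR)): offset=14
After 6 (seek(29, SET)): offset=29
After 7 (read(4)): returned 'Q', offset=30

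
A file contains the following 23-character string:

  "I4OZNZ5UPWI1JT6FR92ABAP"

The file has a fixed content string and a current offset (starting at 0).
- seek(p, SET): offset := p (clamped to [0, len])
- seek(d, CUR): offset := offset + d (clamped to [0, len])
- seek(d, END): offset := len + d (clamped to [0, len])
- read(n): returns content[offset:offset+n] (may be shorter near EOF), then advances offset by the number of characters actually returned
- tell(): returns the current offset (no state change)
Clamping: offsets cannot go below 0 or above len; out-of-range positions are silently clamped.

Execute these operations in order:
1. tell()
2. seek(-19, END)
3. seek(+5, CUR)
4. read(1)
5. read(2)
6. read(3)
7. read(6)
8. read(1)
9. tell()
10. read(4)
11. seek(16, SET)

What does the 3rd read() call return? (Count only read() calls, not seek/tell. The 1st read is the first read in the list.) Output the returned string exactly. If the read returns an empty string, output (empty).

Answer: JT6

Derivation:
After 1 (tell()): offset=0
After 2 (seek(-19, END)): offset=4
After 3 (seek(+5, CUR)): offset=9
After 4 (read(1)): returned 'W', offset=10
After 5 (read(2)): returned 'I1', offset=12
After 6 (read(3)): returned 'JT6', offset=15
After 7 (read(6)): returned 'FR92AB', offset=21
After 8 (read(1)): returned 'A', offset=22
After 9 (tell()): offset=22
After 10 (read(4)): returned 'P', offset=23
After 11 (seek(16, SET)): offset=16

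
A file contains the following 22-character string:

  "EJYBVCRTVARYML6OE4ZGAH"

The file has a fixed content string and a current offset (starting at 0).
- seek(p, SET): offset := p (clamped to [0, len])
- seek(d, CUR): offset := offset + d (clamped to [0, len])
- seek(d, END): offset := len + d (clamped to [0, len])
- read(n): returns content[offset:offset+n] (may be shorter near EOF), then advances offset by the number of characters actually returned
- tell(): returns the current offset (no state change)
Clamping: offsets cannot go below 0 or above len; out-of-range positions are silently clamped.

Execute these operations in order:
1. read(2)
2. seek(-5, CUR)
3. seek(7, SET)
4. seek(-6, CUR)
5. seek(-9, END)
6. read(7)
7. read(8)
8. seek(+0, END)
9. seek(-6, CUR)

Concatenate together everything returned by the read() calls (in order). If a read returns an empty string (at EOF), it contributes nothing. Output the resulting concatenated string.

After 1 (read(2)): returned 'EJ', offset=2
After 2 (seek(-5, CUR)): offset=0
After 3 (seek(7, SET)): offset=7
After 4 (seek(-6, CUR)): offset=1
After 5 (seek(-9, END)): offset=13
After 6 (read(7)): returned 'L6OE4ZG', offset=20
After 7 (read(8)): returned 'AH', offset=22
After 8 (seek(+0, END)): offset=22
After 9 (seek(-6, CUR)): offset=16

Answer: EJL6OE4ZGAH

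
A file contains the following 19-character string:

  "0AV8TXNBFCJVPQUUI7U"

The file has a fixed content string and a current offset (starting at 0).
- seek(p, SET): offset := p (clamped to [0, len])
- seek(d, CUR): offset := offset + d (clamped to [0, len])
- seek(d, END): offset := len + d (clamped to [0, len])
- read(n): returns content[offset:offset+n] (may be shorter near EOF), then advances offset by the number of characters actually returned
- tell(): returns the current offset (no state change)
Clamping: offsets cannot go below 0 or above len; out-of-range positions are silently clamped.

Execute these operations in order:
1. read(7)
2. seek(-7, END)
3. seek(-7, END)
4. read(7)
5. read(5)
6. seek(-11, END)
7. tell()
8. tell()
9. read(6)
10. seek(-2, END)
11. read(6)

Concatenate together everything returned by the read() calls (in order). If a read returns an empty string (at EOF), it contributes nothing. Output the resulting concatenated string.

Answer: 0AV8TXNPQUUI7UFCJVPQ7U

Derivation:
After 1 (read(7)): returned '0AV8TXN', offset=7
After 2 (seek(-7, END)): offset=12
After 3 (seek(-7, END)): offset=12
After 4 (read(7)): returned 'PQUUI7U', offset=19
After 5 (read(5)): returned '', offset=19
After 6 (seek(-11, END)): offset=8
After 7 (tell()): offset=8
After 8 (tell()): offset=8
After 9 (read(6)): returned 'FCJVPQ', offset=14
After 10 (seek(-2, END)): offset=17
After 11 (read(6)): returned '7U', offset=19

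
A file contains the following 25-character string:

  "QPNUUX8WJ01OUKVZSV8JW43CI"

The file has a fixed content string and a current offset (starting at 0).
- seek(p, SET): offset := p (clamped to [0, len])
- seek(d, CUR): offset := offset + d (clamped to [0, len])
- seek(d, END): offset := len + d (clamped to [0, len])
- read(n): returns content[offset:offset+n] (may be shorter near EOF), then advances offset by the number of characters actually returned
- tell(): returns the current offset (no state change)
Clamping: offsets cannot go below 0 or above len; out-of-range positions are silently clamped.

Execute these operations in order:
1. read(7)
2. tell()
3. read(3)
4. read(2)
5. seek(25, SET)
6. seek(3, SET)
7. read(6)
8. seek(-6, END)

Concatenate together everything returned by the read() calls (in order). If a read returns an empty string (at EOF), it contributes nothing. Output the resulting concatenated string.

After 1 (read(7)): returned 'QPNUUX8', offset=7
After 2 (tell()): offset=7
After 3 (read(3)): returned 'WJ0', offset=10
After 4 (read(2)): returned '1O', offset=12
After 5 (seek(25, SET)): offset=25
After 6 (seek(3, SET)): offset=3
After 7 (read(6)): returned 'UUX8WJ', offset=9
After 8 (seek(-6, END)): offset=19

Answer: QPNUUX8WJ01OUUX8WJ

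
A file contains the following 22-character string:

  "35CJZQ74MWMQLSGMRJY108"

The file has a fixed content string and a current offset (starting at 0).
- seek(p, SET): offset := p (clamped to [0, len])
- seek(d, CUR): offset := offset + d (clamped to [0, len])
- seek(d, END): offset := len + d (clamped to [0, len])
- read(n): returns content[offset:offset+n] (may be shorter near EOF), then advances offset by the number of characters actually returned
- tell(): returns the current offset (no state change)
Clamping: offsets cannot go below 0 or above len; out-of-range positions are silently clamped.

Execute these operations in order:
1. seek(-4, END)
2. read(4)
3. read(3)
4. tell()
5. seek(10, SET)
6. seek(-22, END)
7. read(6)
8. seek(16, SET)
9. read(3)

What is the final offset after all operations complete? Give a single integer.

Answer: 19

Derivation:
After 1 (seek(-4, END)): offset=18
After 2 (read(4)): returned 'Y108', offset=22
After 3 (read(3)): returned '', offset=22
After 4 (tell()): offset=22
After 5 (seek(10, SET)): offset=10
After 6 (seek(-22, END)): offset=0
After 7 (read(6)): returned '35CJZQ', offset=6
After 8 (seek(16, SET)): offset=16
After 9 (read(3)): returned 'RJY', offset=19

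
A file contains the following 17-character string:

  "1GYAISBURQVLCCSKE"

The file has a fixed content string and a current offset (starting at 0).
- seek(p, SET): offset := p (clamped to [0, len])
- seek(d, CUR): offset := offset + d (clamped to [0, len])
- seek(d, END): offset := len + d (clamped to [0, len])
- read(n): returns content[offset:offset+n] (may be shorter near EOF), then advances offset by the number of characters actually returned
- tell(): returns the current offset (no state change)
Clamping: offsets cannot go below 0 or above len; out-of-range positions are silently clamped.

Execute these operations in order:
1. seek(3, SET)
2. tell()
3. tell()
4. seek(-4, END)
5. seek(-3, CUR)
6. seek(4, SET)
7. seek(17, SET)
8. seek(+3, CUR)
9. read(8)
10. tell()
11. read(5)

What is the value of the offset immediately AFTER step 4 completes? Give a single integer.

After 1 (seek(3, SET)): offset=3
After 2 (tell()): offset=3
After 3 (tell()): offset=3
After 4 (seek(-4, END)): offset=13

Answer: 13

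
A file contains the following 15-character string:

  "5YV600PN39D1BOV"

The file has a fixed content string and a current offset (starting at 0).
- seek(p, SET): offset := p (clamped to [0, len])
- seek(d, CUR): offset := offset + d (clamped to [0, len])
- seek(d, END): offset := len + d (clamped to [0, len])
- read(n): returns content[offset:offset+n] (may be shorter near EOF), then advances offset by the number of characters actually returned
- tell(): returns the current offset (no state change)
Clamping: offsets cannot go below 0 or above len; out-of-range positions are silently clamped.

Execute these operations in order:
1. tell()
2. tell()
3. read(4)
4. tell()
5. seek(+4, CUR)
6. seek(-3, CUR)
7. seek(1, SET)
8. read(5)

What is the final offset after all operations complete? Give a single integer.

After 1 (tell()): offset=0
After 2 (tell()): offset=0
After 3 (read(4)): returned '5YV6', offset=4
After 4 (tell()): offset=4
After 5 (seek(+4, CUR)): offset=8
After 6 (seek(-3, CUR)): offset=5
After 7 (seek(1, SET)): offset=1
After 8 (read(5)): returned 'YV600', offset=6

Answer: 6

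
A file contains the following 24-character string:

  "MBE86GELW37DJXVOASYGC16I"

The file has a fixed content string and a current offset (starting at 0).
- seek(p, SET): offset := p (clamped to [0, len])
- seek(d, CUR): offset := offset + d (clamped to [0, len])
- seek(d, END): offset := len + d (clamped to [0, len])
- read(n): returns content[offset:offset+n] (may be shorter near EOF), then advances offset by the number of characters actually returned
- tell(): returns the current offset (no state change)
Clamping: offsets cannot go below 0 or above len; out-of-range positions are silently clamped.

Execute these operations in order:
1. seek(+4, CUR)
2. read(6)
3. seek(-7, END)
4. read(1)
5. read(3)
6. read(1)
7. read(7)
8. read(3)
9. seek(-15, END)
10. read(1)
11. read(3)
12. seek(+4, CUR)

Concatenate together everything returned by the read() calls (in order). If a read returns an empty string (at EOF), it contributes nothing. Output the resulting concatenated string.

Answer: 6GELW3SYGC16I37DJ

Derivation:
After 1 (seek(+4, CUR)): offset=4
After 2 (read(6)): returned '6GELW3', offset=10
After 3 (seek(-7, END)): offset=17
After 4 (read(1)): returned 'S', offset=18
After 5 (read(3)): returned 'YGC', offset=21
After 6 (read(1)): returned '1', offset=22
After 7 (read(7)): returned '6I', offset=24
After 8 (read(3)): returned '', offset=24
After 9 (seek(-15, END)): offset=9
After 10 (read(1)): returned '3', offset=10
After 11 (read(3)): returned '7DJ', offset=13
After 12 (seek(+4, CUR)): offset=17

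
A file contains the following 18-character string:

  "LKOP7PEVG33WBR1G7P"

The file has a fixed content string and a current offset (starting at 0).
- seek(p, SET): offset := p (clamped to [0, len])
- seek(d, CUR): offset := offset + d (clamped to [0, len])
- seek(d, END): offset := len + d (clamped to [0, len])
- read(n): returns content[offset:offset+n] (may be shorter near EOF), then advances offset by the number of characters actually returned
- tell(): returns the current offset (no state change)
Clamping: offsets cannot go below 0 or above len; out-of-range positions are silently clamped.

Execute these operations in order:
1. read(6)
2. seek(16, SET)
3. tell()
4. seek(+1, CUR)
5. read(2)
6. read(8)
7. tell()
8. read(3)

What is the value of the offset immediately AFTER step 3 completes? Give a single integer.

Answer: 16

Derivation:
After 1 (read(6)): returned 'LKOP7P', offset=6
After 2 (seek(16, SET)): offset=16
After 3 (tell()): offset=16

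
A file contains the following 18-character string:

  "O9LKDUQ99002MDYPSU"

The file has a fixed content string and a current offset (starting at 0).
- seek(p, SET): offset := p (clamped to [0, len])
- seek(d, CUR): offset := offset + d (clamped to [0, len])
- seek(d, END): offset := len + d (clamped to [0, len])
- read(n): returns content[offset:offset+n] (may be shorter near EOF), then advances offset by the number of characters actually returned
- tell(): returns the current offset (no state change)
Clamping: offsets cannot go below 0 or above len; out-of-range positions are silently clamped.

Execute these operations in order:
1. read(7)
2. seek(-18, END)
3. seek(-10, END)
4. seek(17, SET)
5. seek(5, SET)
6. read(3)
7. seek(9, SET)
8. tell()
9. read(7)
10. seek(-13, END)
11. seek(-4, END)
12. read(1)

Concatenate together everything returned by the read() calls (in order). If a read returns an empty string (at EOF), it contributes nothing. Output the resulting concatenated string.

After 1 (read(7)): returned 'O9LKDUQ', offset=7
After 2 (seek(-18, END)): offset=0
After 3 (seek(-10, END)): offset=8
After 4 (seek(17, SET)): offset=17
After 5 (seek(5, SET)): offset=5
After 6 (read(3)): returned 'UQ9', offset=8
After 7 (seek(9, SET)): offset=9
After 8 (tell()): offset=9
After 9 (read(7)): returned '002MDYP', offset=16
After 10 (seek(-13, END)): offset=5
After 11 (seek(-4, END)): offset=14
After 12 (read(1)): returned 'Y', offset=15

Answer: O9LKDUQUQ9002MDYPY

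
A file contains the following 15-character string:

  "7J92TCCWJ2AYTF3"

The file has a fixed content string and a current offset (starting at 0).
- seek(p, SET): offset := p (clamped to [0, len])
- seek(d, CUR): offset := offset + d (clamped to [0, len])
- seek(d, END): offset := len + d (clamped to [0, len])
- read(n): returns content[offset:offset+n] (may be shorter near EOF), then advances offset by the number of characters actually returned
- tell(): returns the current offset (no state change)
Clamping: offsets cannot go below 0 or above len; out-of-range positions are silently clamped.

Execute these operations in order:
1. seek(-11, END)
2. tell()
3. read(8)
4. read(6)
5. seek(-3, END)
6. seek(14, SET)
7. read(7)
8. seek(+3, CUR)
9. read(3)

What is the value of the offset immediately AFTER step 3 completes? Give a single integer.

After 1 (seek(-11, END)): offset=4
After 2 (tell()): offset=4
After 3 (read(8)): returned 'TCCWJ2AY', offset=12

Answer: 12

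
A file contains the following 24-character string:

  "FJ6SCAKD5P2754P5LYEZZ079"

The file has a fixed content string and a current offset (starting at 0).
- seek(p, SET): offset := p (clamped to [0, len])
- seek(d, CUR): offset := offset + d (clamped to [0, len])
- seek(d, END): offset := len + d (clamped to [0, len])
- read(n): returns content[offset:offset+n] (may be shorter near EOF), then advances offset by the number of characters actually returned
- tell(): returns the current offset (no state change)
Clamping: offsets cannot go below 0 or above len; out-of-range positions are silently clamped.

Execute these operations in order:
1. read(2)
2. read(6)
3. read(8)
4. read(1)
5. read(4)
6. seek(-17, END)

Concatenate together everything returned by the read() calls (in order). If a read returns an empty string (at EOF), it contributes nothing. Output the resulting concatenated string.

After 1 (read(2)): returned 'FJ', offset=2
After 2 (read(6)): returned '6SCAKD', offset=8
After 3 (read(8)): returned '5P2754P5', offset=16
After 4 (read(1)): returned 'L', offset=17
After 5 (read(4)): returned 'YEZZ', offset=21
After 6 (seek(-17, END)): offset=7

Answer: FJ6SCAKD5P2754P5LYEZZ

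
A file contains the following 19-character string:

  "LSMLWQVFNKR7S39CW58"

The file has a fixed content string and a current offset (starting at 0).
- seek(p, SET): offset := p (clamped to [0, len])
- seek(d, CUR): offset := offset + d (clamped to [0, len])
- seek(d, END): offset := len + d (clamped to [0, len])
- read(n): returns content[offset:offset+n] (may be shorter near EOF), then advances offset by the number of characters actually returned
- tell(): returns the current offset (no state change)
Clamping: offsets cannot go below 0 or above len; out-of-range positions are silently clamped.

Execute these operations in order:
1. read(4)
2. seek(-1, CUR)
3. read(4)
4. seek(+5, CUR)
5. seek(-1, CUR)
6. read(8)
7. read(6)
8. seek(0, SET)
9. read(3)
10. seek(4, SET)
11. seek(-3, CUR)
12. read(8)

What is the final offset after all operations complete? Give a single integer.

Answer: 9

Derivation:
After 1 (read(4)): returned 'LSML', offset=4
After 2 (seek(-1, CUR)): offset=3
After 3 (read(4)): returned 'LWQV', offset=7
After 4 (seek(+5, CUR)): offset=12
After 5 (seek(-1, CUR)): offset=11
After 6 (read(8)): returned '7S39CW58', offset=19
After 7 (read(6)): returned '', offset=19
After 8 (seek(0, SET)): offset=0
After 9 (read(3)): returned 'LSM', offset=3
After 10 (seek(4, SET)): offset=4
After 11 (seek(-3, CUR)): offset=1
After 12 (read(8)): returned 'SMLWQVFN', offset=9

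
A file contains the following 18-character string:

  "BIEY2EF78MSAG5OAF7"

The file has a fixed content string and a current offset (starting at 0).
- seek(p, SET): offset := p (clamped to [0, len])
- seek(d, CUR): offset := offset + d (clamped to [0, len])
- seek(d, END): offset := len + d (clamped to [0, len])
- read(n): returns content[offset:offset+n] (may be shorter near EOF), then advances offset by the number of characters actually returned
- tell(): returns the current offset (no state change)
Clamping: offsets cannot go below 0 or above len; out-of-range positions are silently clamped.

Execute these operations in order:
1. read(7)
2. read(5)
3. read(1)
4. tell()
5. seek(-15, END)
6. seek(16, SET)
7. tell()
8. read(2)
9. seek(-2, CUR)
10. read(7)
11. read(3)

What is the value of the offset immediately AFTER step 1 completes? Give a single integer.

After 1 (read(7)): returned 'BIEY2EF', offset=7

Answer: 7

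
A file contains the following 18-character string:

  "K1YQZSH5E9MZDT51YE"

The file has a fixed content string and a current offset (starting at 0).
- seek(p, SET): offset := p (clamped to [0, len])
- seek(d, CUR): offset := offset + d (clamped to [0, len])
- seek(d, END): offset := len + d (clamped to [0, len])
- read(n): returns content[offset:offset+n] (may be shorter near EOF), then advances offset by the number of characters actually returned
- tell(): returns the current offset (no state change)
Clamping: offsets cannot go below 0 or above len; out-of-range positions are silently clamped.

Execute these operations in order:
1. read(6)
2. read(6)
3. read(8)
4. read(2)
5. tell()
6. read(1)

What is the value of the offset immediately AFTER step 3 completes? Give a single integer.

After 1 (read(6)): returned 'K1YQZS', offset=6
After 2 (read(6)): returned 'H5E9MZ', offset=12
After 3 (read(8)): returned 'DT51YE', offset=18

Answer: 18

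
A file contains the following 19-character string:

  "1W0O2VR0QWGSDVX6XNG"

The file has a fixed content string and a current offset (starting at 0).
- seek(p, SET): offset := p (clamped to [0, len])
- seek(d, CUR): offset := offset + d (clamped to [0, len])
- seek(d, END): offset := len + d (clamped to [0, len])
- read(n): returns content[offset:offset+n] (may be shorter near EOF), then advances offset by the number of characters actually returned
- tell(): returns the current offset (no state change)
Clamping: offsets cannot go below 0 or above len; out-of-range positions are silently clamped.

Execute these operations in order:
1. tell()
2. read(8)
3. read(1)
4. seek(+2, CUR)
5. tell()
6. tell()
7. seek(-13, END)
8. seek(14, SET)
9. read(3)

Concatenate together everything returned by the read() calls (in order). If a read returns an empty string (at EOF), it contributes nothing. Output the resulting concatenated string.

After 1 (tell()): offset=0
After 2 (read(8)): returned '1W0O2VR0', offset=8
After 3 (read(1)): returned 'Q', offset=9
After 4 (seek(+2, CUR)): offset=11
After 5 (tell()): offset=11
After 6 (tell()): offset=11
After 7 (seek(-13, END)): offset=6
After 8 (seek(14, SET)): offset=14
After 9 (read(3)): returned 'X6X', offset=17

Answer: 1W0O2VR0QX6X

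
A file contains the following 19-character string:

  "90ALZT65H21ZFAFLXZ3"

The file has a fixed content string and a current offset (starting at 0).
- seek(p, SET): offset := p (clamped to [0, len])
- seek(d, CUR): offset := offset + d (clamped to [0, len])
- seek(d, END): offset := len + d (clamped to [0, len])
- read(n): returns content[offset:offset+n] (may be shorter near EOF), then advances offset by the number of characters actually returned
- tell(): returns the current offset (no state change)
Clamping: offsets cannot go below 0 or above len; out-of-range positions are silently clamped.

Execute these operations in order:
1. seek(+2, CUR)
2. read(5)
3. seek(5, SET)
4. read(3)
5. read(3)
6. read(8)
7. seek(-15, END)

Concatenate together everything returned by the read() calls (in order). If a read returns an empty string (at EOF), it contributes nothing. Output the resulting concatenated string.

Answer: ALZT6T65H21ZFAFLXZ3

Derivation:
After 1 (seek(+2, CUR)): offset=2
After 2 (read(5)): returned 'ALZT6', offset=7
After 3 (seek(5, SET)): offset=5
After 4 (read(3)): returned 'T65', offset=8
After 5 (read(3)): returned 'H21', offset=11
After 6 (read(8)): returned 'ZFAFLXZ3', offset=19
After 7 (seek(-15, END)): offset=4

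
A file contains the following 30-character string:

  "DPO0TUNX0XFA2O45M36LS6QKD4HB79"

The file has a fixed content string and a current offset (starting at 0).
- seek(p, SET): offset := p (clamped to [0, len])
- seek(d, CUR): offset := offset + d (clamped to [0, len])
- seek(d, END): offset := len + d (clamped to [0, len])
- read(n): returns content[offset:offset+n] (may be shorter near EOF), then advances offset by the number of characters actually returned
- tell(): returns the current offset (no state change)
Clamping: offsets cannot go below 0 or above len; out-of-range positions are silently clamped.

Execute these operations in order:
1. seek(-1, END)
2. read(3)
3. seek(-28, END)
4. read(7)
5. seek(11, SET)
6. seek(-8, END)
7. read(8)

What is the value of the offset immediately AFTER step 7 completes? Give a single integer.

After 1 (seek(-1, END)): offset=29
After 2 (read(3)): returned '9', offset=30
After 3 (seek(-28, END)): offset=2
After 4 (read(7)): returned 'O0TUNX0', offset=9
After 5 (seek(11, SET)): offset=11
After 6 (seek(-8, END)): offset=22
After 7 (read(8)): returned 'QKD4HB79', offset=30

Answer: 30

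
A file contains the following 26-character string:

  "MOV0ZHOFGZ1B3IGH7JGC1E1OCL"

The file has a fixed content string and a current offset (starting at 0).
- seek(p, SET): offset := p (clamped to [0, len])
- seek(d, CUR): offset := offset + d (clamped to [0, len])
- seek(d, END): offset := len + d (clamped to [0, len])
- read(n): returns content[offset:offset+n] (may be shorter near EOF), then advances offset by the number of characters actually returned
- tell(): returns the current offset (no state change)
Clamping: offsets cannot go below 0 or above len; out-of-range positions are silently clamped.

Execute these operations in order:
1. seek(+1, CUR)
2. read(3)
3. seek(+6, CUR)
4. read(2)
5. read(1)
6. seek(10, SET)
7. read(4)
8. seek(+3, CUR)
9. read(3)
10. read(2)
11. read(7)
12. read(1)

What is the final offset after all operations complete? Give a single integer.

After 1 (seek(+1, CUR)): offset=1
After 2 (read(3)): returned 'OV0', offset=4
After 3 (seek(+6, CUR)): offset=10
After 4 (read(2)): returned '1B', offset=12
After 5 (read(1)): returned '3', offset=13
After 6 (seek(10, SET)): offset=10
After 7 (read(4)): returned '1B3I', offset=14
After 8 (seek(+3, CUR)): offset=17
After 9 (read(3)): returned 'JGC', offset=20
After 10 (read(2)): returned '1E', offset=22
After 11 (read(7)): returned '1OCL', offset=26
After 12 (read(1)): returned '', offset=26

Answer: 26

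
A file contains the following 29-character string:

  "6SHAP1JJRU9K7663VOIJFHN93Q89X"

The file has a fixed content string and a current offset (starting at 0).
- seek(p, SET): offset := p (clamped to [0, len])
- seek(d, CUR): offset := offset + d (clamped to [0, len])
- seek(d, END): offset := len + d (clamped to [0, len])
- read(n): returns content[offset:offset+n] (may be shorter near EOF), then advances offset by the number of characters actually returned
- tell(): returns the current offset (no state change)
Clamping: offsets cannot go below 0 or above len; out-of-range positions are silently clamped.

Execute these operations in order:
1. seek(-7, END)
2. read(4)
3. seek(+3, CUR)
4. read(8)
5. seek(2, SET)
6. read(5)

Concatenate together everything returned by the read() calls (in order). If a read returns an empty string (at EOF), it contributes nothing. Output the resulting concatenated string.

After 1 (seek(-7, END)): offset=22
After 2 (read(4)): returned 'N93Q', offset=26
After 3 (seek(+3, CUR)): offset=29
After 4 (read(8)): returned '', offset=29
After 5 (seek(2, SET)): offset=2
After 6 (read(5)): returned 'HAP1J', offset=7

Answer: N93QHAP1J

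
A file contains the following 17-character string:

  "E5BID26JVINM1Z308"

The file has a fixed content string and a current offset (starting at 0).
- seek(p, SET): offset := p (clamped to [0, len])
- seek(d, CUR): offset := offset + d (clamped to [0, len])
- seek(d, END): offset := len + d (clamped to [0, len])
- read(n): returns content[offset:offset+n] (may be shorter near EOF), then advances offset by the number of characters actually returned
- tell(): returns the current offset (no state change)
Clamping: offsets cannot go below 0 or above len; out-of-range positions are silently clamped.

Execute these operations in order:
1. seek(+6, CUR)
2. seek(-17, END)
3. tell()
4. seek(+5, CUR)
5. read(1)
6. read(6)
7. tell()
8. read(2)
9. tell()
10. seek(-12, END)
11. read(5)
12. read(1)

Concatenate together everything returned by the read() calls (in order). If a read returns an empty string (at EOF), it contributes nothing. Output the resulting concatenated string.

Answer: 26JVINM1Z26JVIN

Derivation:
After 1 (seek(+6, CUR)): offset=6
After 2 (seek(-17, END)): offset=0
After 3 (tell()): offset=0
After 4 (seek(+5, CUR)): offset=5
After 5 (read(1)): returned '2', offset=6
After 6 (read(6)): returned '6JVINM', offset=12
After 7 (tell()): offset=12
After 8 (read(2)): returned '1Z', offset=14
After 9 (tell()): offset=14
After 10 (seek(-12, END)): offset=5
After 11 (read(5)): returned '26JVI', offset=10
After 12 (read(1)): returned 'N', offset=11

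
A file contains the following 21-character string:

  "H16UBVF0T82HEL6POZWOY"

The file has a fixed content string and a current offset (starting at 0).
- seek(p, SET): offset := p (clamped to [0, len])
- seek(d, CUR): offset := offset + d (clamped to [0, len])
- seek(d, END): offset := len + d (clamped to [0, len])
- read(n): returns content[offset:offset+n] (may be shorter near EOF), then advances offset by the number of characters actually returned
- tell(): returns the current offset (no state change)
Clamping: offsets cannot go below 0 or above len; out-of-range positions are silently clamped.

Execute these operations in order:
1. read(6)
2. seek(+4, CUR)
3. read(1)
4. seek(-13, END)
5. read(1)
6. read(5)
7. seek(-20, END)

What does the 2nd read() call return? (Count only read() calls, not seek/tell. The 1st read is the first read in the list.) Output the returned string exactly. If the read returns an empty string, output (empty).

After 1 (read(6)): returned 'H16UBV', offset=6
After 2 (seek(+4, CUR)): offset=10
After 3 (read(1)): returned '2', offset=11
After 4 (seek(-13, END)): offset=8
After 5 (read(1)): returned 'T', offset=9
After 6 (read(5)): returned '82HEL', offset=14
After 7 (seek(-20, END)): offset=1

Answer: 2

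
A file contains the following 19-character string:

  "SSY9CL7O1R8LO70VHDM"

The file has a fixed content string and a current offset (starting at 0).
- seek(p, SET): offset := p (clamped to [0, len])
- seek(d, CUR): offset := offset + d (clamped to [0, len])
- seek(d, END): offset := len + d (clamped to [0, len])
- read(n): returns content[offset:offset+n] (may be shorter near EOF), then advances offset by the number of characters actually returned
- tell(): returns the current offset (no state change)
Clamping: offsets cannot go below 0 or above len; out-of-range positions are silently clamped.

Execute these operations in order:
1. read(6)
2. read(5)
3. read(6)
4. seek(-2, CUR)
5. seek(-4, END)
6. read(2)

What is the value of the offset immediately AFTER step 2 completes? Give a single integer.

After 1 (read(6)): returned 'SSY9CL', offset=6
After 2 (read(5)): returned '7O1R8', offset=11

Answer: 11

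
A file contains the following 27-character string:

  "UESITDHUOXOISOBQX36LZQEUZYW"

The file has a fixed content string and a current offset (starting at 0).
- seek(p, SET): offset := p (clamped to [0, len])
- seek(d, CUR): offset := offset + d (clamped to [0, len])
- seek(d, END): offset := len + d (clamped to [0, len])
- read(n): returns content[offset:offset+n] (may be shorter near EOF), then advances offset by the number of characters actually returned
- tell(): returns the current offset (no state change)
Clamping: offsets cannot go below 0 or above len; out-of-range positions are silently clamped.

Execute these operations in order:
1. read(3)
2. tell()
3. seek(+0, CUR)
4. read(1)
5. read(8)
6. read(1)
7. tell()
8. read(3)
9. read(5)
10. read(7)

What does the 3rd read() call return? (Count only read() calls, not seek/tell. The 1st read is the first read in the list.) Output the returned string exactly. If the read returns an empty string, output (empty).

After 1 (read(3)): returned 'UES', offset=3
After 2 (tell()): offset=3
After 3 (seek(+0, CUR)): offset=3
After 4 (read(1)): returned 'I', offset=4
After 5 (read(8)): returned 'TDHUOXOI', offset=12
After 6 (read(1)): returned 'S', offset=13
After 7 (tell()): offset=13
After 8 (read(3)): returned 'OBQ', offset=16
After 9 (read(5)): returned 'X36LZ', offset=21
After 10 (read(7)): returned 'QEUZYW', offset=27

Answer: TDHUOXOI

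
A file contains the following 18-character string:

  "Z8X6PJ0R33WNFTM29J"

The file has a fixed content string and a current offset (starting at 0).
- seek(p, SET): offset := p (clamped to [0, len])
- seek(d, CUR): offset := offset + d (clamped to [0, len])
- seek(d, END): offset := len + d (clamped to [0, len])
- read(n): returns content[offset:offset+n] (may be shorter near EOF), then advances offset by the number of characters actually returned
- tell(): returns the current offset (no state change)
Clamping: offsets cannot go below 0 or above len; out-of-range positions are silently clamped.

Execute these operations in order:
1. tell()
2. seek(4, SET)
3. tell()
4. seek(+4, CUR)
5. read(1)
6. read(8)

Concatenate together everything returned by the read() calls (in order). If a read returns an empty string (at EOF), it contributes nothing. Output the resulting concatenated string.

After 1 (tell()): offset=0
After 2 (seek(4, SET)): offset=4
After 3 (tell()): offset=4
After 4 (seek(+4, CUR)): offset=8
After 5 (read(1)): returned '3', offset=9
After 6 (read(8)): returned '3WNFTM29', offset=17

Answer: 33WNFTM29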